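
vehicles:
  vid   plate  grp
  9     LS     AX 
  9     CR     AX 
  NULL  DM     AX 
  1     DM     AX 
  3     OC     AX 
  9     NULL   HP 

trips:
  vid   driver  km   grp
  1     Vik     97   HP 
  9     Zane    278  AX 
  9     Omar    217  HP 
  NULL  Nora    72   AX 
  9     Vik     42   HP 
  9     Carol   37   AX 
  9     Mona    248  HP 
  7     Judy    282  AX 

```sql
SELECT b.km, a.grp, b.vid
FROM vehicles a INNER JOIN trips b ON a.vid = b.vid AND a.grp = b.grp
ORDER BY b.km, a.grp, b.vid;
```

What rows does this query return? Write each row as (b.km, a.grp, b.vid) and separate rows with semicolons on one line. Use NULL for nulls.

(37, AX, 9); (37, AX, 9); (42, HP, 9); (217, HP, 9); (248, HP, 9); (278, AX, 9); (278, AX, 9)

INNER JOIN keeps only pairs where the ON condition holds.
Matching on a.vid = b.vid AND a.grp = b.grp. A NULL in a compared column never satisfies the condition.
- vid=9, grp=AX: 2 matching b row(s), so 2 row(s) emitted.
- vid=9, grp=AX: 2 matching b row(s), so 2 row(s) emitted.
- vid=NULL, grp=AX: no matching b row, dropped.
- vid=1, grp=AX: no matching b row, dropped.
- vid=3, grp=AX: no matching b row, dropped.
- vid=9, grp=HP: 3 matching b row(s), so 3 row(s) emitted.
After projecting and ordering:
b.km | a.grp | b.vid
37 | AX | 9
37 | AX | 9
42 | HP | 9
217 | HP | 9
248 | HP | 9
278 | AX | 9
278 | AX | 9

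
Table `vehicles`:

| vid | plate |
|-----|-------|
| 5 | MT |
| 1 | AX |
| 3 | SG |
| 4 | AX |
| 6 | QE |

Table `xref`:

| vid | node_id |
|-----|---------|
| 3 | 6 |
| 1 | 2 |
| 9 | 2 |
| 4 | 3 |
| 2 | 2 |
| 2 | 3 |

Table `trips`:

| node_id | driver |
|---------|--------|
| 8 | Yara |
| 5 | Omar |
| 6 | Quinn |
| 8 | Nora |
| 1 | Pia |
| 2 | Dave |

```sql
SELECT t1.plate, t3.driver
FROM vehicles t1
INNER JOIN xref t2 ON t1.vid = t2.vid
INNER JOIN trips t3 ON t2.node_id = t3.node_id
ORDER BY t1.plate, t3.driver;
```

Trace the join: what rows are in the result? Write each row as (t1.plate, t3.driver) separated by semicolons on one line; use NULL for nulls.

(AX, Dave); (SG, Quinn)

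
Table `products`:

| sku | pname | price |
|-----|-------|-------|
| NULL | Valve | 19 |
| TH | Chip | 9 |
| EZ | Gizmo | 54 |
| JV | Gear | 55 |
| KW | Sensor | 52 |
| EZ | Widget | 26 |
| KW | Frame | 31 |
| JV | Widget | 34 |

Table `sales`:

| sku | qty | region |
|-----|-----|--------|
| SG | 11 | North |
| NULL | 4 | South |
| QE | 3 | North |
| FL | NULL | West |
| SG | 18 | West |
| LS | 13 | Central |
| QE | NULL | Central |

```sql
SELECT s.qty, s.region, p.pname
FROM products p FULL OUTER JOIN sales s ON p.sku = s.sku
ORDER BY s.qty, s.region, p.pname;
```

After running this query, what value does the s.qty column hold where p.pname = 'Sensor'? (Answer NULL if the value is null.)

NULL

FULL OUTER JOIN keeps every row from both sides; unmatched rows get NULL for the other side's columns.
Matching on p.sku = s.sku. A NULL in a compared column never satisfies the condition.
Matched pairs: 0; unmatched p rows kept: 8; unmatched s rows kept: 7.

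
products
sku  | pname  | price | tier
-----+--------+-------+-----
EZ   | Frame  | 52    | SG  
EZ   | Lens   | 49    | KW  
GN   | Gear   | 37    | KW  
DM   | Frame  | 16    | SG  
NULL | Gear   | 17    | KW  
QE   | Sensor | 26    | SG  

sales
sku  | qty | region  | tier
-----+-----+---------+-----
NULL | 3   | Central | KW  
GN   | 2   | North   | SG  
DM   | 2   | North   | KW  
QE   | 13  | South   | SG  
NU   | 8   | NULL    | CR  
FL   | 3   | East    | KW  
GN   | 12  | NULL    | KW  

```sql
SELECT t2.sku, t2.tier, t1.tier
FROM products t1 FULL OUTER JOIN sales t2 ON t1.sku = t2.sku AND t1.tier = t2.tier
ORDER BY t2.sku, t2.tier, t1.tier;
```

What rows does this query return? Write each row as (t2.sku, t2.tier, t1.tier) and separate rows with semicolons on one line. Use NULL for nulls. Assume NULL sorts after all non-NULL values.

(DM, KW, NULL); (FL, KW, NULL); (GN, KW, KW); (GN, SG, NULL); (NU, CR, NULL); (QE, SG, SG); (NULL, KW, NULL); (NULL, NULL, KW); (NULL, NULL, KW); (NULL, NULL, SG); (NULL, NULL, SG)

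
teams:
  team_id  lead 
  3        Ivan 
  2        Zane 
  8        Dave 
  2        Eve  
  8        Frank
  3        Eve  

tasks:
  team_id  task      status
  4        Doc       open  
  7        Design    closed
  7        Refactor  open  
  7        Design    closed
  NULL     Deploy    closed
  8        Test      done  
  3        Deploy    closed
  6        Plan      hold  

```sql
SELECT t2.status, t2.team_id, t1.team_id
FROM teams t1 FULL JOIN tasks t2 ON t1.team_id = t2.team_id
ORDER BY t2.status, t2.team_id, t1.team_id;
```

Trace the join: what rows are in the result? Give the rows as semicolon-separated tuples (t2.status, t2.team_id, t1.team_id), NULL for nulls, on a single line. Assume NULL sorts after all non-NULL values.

(closed, 3, 3); (closed, 3, 3); (closed, 7, NULL); (closed, 7, NULL); (closed, NULL, NULL); (done, 8, 8); (done, 8, 8); (hold, 6, NULL); (open, 4, NULL); (open, 7, NULL); (NULL, NULL, 2); (NULL, NULL, 2)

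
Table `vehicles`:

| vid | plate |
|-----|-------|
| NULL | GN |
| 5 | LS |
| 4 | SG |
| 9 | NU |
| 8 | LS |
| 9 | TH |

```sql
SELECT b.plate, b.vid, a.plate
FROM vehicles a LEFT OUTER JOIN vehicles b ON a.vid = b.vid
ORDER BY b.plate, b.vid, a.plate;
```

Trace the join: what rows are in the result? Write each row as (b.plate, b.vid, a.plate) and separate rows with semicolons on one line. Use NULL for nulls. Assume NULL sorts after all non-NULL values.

(LS, 5, LS); (LS, 8, LS); (NU, 9, NU); (NU, 9, TH); (SG, 4, SG); (TH, 9, NU); (TH, 9, TH); (NULL, NULL, GN)

LEFT JOIN keeps every row from `vehicles a`; unmatched rows get NULL for `vehicles b`'s columns.
Matching on a.vid = b.vid. A NULL in a compared column never satisfies the condition.
- a row (vid=NULL): no match → kept, b columns NULL.
- a row (vid=5): matches 1 b row(s) → 1 output row(s).
- a row (vid=4): matches 1 b row(s) → 1 output row(s).
- a row (vid=9): matches 2 b row(s) → 2 output row(s).
- a row (vid=8): matches 1 b row(s) → 1 output row(s).
- a row (vid=9): matches 2 b row(s) → 2 output row(s).
After projecting and ordering:
b.plate | b.vid | a.plate
LS | 5 | LS
LS | 8 | LS
NU | 9 | NU
NU | 9 | TH
SG | 4 | SG
TH | 9 | NU
TH | 9 | TH
NULL | NULL | GN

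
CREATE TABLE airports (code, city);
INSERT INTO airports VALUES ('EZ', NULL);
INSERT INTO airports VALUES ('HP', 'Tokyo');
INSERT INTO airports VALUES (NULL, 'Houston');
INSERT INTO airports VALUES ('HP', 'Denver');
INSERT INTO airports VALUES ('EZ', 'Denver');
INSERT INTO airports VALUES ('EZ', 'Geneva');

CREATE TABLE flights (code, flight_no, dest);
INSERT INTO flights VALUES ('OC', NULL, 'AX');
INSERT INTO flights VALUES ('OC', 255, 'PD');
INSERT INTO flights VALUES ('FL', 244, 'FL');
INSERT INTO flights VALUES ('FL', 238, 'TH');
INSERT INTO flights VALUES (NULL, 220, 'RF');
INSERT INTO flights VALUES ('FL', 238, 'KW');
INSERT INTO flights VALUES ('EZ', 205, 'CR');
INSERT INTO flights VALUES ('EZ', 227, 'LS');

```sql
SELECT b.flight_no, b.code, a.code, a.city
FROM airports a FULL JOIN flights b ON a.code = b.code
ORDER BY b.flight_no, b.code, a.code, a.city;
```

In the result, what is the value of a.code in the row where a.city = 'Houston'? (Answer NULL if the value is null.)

FULL OUTER JOIN keeps every row from both sides; unmatched rows get NULL for the other side's columns.
Matching on a.code = b.code. A NULL in a compared column never satisfies the condition.
Matched pairs: 6; unmatched a rows kept: 3; unmatched b rows kept: 6.

NULL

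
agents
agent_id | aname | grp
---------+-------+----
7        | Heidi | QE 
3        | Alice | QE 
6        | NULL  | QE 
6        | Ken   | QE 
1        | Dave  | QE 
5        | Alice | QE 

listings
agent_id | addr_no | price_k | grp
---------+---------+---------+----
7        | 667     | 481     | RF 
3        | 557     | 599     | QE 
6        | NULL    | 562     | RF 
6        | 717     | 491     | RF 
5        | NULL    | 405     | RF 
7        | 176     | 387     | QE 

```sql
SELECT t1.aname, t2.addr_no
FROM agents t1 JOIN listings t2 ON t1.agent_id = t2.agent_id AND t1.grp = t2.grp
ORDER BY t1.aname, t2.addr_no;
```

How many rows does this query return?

INNER JOIN keeps only pairs where the ON condition holds.
Matching on t1.agent_id = t2.agent_id AND t1.grp = t2.grp.
Matched pairs: 2.
Total: 2 rows.

2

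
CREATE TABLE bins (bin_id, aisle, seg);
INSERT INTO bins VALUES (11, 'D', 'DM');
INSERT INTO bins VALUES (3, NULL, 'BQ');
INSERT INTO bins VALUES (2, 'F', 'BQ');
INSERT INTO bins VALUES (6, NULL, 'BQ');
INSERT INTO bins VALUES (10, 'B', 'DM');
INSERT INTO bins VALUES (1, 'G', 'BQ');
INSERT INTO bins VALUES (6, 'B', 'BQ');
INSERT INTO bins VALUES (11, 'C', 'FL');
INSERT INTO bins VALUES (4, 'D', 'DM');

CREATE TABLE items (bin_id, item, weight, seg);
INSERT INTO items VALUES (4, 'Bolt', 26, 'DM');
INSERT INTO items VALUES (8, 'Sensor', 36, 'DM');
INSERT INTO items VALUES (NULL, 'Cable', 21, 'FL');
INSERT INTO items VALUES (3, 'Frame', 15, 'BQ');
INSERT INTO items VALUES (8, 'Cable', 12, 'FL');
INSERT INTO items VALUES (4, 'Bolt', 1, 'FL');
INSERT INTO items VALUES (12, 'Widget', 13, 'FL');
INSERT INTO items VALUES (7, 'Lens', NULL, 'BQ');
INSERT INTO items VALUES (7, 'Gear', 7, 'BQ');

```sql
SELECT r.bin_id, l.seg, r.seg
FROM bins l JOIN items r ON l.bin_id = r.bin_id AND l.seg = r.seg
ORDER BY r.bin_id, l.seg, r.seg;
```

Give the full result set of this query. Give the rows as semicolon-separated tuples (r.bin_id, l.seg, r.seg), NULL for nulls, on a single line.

INNER JOIN keeps only pairs where the ON condition holds.
Matching on l.bin_id = r.bin_id AND l.seg = r.seg. A NULL in a compared column never satisfies the condition.
Matched pairs: 2.

(3, BQ, BQ); (4, DM, DM)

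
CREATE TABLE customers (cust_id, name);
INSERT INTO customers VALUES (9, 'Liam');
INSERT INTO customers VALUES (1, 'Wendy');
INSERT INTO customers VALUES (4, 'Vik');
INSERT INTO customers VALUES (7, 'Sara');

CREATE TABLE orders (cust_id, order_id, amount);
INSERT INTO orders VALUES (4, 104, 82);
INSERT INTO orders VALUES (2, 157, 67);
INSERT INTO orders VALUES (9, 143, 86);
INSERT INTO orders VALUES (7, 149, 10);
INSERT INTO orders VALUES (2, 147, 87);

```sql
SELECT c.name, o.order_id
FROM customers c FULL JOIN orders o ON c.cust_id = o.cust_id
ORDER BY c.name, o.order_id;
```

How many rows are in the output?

FULL OUTER JOIN keeps every row from both sides; unmatched rows get NULL for the other side's columns.
Matching on c.cust_id = o.cust_id.
Matched pairs: 3; unmatched c rows kept: 1; unmatched o rows kept: 2.
Total: 3 matched + 3 padded = 6 rows.

6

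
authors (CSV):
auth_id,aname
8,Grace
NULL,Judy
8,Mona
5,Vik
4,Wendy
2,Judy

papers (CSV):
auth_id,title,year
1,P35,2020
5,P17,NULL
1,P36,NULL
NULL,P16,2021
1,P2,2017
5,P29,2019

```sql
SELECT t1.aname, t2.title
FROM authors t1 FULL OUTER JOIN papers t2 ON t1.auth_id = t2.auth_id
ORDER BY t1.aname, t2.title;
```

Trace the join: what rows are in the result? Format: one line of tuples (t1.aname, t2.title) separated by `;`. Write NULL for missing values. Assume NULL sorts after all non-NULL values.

FULL OUTER JOIN keeps every row from both sides; unmatched rows get NULL for the other side's columns.
Matching on t1.auth_id = t2.auth_id. A NULL in a compared column never satisfies the condition.
- t1 (auth_id=8) has no partner → padded with NULL.
- t1 (auth_id=NULL) has no partner → padded with NULL.
- t1 (auth_id=8) has no partner → padded with NULL.
- t1 (auth_id=5) pairs with 2 row(s) of t2.
- t1 (auth_id=4) has no partner → padded with NULL.
- t1 (auth_id=2) has no partner → padded with NULL.
- 4 row(s) from t2 found no t1 partner → padded with NULL.

(Grace, NULL); (Judy, NULL); (Judy, NULL); (Mona, NULL); (Vik, P17); (Vik, P29); (Wendy, NULL); (NULL, P16); (NULL, P2); (NULL, P35); (NULL, P36)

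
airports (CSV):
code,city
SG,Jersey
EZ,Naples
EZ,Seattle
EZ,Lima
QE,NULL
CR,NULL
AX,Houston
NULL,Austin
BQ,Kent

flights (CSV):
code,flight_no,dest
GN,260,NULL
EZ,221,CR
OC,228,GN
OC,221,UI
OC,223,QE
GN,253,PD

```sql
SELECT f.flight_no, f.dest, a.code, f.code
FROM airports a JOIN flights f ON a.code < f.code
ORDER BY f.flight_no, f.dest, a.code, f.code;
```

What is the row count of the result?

INNER JOIN keeps only pairs where the ON condition holds.
Matching on a.code < f.code. A NULL in a compared column never satisfies the condition.
- a[0] code=SG → no match; dropped.
- a[1] code=EZ → 5 match(es) in f → 5 row(s).
- a[2] code=EZ → 5 match(es) in f → 5 row(s).
- a[3] code=EZ → 5 match(es) in f → 5 row(s).
- a[4] code=QE → no match; dropped.
- a[5] code=CR → 6 match(es) in f → 6 row(s).
- a[6] code=AX → 6 match(es) in f → 6 row(s).
- a[7] code=NULL → no match; dropped.
- a[8] code=BQ → 6 match(es) in f → 6 row(s).
Total: 33 rows.

33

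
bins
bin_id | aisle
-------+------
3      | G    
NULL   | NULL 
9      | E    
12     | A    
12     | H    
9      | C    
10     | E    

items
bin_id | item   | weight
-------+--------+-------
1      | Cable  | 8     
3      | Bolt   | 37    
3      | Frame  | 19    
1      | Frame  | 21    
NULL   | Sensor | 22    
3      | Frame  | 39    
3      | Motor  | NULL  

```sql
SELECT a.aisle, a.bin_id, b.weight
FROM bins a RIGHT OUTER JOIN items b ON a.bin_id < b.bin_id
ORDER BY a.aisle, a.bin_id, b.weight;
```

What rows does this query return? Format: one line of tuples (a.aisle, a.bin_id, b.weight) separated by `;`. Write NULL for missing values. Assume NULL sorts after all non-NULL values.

RIGHT JOIN keeps every row from `items`; unmatched rows get NULL for `bins`'s columns.
Matching on a.bin_id < b.bin_id. A NULL in a compared column never satisfies the condition.
- bin_id=3: no matching b row.
- bin_id=NULL: no matching b row.
- bin_id=9: no matching b row.
- bin_id=12: no matching b row.
- bin_id=12: no matching b row.
- bin_id=9: no matching b row.
- bin_id=10: no matching b row.
- 7 b row(s) had no a match → kept, a columns NULL.
After projecting and ordering:
a.aisle | a.bin_id | b.weight
NULL | NULL | 8
NULL | NULL | 19
NULL | NULL | 21
NULL | NULL | 22
NULL | NULL | 37
NULL | NULL | 39
NULL | NULL | NULL

(NULL, NULL, 8); (NULL, NULL, 19); (NULL, NULL, 21); (NULL, NULL, 22); (NULL, NULL, 37); (NULL, NULL, 39); (NULL, NULL, NULL)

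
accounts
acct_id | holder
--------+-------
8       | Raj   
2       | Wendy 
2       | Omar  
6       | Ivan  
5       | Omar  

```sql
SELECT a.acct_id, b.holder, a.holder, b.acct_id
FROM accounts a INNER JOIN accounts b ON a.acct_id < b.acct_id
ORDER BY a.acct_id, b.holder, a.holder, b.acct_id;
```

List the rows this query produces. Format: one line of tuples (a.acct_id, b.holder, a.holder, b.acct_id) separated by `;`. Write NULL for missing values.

(2, Ivan, Omar, 6); (2, Ivan, Wendy, 6); (2, Omar, Omar, 5); (2, Omar, Wendy, 5); (2, Raj, Omar, 8); (2, Raj, Wendy, 8); (5, Ivan, Omar, 6); (5, Raj, Omar, 8); (6, Raj, Ivan, 8)

INNER JOIN keeps only pairs where the ON condition holds.
Matching on a.acct_id < b.acct_id.
Matched pairs: 9.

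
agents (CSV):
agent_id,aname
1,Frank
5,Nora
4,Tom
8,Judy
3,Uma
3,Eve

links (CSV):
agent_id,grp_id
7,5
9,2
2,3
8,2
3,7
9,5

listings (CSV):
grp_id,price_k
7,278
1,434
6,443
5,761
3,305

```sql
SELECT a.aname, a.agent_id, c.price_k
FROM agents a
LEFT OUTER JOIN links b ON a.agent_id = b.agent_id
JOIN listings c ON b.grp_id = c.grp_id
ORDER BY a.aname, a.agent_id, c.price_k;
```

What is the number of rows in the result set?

2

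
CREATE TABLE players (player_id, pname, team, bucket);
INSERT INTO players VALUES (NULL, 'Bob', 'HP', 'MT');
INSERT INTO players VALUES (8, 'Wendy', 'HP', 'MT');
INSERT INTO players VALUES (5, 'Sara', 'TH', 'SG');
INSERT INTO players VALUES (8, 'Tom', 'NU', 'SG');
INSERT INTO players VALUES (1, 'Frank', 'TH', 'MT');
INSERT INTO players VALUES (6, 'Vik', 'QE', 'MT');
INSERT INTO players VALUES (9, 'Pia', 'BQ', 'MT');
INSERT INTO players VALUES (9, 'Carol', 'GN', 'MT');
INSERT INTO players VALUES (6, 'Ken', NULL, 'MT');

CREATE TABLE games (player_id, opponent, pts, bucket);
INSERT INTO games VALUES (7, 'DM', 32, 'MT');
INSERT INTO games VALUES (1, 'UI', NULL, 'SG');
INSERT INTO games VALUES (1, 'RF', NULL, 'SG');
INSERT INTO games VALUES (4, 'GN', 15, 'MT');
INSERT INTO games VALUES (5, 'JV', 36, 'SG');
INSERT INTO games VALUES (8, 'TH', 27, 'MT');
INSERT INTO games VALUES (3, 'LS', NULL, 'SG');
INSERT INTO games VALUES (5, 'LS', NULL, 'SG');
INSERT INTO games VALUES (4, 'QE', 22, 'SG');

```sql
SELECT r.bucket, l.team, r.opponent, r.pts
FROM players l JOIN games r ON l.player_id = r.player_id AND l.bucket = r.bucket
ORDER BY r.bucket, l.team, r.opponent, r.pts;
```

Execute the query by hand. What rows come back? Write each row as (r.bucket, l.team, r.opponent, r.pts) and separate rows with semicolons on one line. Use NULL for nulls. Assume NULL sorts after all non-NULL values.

INNER JOIN keeps only pairs where the ON condition holds.
Matching on l.player_id = r.player_id AND l.bucket = r.bucket. A NULL in a compared column never satisfies the condition.
Matched pairs: 3.

(MT, HP, TH, 27); (SG, TH, JV, 36); (SG, TH, LS, NULL)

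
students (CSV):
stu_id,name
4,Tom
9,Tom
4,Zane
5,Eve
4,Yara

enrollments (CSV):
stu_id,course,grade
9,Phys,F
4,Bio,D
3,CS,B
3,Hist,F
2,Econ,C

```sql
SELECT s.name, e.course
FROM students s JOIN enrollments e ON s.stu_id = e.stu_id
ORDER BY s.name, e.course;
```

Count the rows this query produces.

4

INNER JOIN keeps only pairs where the ON condition holds.
Matching on s.stu_id = e.stu_id.
- stu_id=4: 1 matching e row(s), so 1 row(s) emitted.
- stu_id=9: 1 matching e row(s), so 1 row(s) emitted.
- stu_id=4: 1 matching e row(s), so 1 row(s) emitted.
- stu_id=5: no matching e row, dropped.
- stu_id=4: 1 matching e row(s), so 1 row(s) emitted.
Total: 4 rows.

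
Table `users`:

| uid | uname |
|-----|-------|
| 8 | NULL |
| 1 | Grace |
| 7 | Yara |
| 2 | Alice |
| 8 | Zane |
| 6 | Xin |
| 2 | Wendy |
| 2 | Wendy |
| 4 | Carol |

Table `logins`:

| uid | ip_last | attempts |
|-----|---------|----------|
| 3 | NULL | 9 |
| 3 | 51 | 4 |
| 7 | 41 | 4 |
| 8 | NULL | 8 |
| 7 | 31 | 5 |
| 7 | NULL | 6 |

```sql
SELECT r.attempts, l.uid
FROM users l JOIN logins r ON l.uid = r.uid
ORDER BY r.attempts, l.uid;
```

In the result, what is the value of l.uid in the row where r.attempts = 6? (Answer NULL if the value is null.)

INNER JOIN keeps only pairs where the ON condition holds.
Matching on l.uid = r.uid.
Matched pairs: 5.

7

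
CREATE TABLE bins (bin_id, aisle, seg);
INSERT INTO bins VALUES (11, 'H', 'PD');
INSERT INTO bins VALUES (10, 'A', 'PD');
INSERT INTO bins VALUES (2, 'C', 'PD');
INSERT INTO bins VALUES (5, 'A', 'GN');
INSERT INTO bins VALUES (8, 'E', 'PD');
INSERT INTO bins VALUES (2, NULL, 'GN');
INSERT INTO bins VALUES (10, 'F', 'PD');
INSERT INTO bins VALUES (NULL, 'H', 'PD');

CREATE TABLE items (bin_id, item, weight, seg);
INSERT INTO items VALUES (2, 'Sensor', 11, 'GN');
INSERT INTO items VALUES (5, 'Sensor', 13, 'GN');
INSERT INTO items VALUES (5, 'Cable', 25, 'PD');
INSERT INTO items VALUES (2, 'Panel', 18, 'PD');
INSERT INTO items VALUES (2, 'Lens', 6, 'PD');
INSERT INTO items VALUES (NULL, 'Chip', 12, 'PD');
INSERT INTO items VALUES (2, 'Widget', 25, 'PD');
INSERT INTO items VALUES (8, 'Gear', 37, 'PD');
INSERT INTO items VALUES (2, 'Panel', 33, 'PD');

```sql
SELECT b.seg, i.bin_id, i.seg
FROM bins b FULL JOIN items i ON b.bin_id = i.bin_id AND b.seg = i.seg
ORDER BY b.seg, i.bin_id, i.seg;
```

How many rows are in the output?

13

FULL OUTER JOIN keeps every row from both sides; unmatched rows get NULL for the other side's columns.
Matching on b.bin_id = i.bin_id AND b.seg = i.seg. A NULL in a compared column never satisfies the condition.
- b row (bin_id=11, seg=PD): no match → kept, i columns NULL.
- b row (bin_id=10, seg=PD): no match → kept, i columns NULL.
- b row (bin_id=2, seg=PD): matches 4 i row(s) → 4 output row(s).
- b row (bin_id=5, seg=GN): matches 1 i row(s) → 1 output row(s).
- b row (bin_id=8, seg=PD): matches 1 i row(s) → 1 output row(s).
- b row (bin_id=2, seg=GN): matches 1 i row(s) → 1 output row(s).
- b row (bin_id=10, seg=PD): no match → kept, i columns NULL.
- b row (bin_id=NULL, seg=PD): no match → kept, i columns NULL.
- 2 i row(s) had no b match → kept, b columns NULL.
Total: 7 matched + 6 padded = 13 rows.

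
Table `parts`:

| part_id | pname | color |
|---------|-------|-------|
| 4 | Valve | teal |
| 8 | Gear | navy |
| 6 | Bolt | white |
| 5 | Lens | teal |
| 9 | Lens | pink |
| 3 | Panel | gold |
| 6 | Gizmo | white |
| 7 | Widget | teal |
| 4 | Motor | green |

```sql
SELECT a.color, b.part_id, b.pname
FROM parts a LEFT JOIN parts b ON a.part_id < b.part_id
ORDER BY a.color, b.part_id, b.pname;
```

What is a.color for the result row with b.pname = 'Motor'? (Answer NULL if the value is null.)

LEFT JOIN keeps every row from `parts a`; unmatched rows get NULL for `parts b`'s columns.
Matching on a.part_id < b.part_id.
- a (part_id=4) pairs with 6 row(s) of b.
- a (part_id=8) pairs with 1 row(s) of b.
- a (part_id=6) pairs with 3 row(s) of b.
- a (part_id=5) pairs with 5 row(s) of b.
- a (part_id=9) has no partner → padded with NULL.
- a (part_id=3) pairs with 8 row(s) of b.
- a (part_id=6) pairs with 3 row(s) of b.
- a (part_id=7) pairs with 2 row(s) of b.
- a (part_id=4) pairs with 6 row(s) of b.

gold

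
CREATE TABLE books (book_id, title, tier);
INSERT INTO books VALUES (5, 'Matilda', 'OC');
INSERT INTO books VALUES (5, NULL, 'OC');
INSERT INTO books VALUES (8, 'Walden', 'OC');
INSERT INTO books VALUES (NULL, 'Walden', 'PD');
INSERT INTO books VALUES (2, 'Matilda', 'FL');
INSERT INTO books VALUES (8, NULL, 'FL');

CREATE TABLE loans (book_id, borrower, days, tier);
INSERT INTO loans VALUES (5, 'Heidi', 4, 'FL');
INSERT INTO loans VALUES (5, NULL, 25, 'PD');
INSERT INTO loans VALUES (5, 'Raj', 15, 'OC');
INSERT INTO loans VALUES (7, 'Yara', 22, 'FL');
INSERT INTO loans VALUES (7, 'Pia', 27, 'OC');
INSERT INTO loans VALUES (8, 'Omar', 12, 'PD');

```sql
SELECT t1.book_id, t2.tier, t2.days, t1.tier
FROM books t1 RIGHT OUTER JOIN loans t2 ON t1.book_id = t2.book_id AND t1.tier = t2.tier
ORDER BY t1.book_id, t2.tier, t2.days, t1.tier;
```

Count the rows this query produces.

RIGHT JOIN keeps every row from `loans`; unmatched rows get NULL for `books`'s columns.
Matching on t1.book_id = t2.book_id AND t1.tier = t2.tier. A NULL in a compared column never satisfies the condition.
- t1 row (book_id=5, tier=OC): matches 1 t2 row(s) → 1 output row(s).
- t1 row (book_id=5, tier=OC): matches 1 t2 row(s) → 1 output row(s).
- t1 row (book_id=8, tier=OC): no match.
- t1 row (book_id=NULL, tier=PD): no match.
- t1 row (book_id=2, tier=FL): no match.
- t1 row (book_id=8, tier=FL): no match.
- 5 row(s) from t2 found no t1 partner → padded with NULL.
Total: 2 matched + 5 padded = 7 rows.

7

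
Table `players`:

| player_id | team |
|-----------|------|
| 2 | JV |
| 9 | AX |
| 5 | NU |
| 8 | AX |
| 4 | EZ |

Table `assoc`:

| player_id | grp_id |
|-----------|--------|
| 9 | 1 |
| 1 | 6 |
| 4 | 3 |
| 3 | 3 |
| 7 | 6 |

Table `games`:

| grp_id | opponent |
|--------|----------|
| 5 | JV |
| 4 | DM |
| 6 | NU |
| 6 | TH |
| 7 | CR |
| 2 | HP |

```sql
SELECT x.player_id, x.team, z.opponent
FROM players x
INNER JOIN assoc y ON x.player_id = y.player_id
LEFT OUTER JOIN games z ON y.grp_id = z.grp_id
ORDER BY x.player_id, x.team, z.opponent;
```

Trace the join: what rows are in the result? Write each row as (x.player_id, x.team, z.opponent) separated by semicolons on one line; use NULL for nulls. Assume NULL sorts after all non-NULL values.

(4, EZ, NULL); (9, AX, NULL)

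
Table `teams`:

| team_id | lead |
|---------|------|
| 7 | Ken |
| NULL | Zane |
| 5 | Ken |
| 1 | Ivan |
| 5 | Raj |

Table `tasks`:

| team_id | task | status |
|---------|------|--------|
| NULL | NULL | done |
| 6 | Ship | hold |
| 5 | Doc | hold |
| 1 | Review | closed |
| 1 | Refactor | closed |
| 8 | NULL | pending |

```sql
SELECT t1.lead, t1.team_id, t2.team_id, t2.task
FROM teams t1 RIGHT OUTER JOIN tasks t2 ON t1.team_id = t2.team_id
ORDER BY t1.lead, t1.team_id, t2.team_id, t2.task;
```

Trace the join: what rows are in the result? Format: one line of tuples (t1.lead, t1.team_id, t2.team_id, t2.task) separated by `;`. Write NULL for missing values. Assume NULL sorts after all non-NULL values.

(Ivan, 1, 1, Refactor); (Ivan, 1, 1, Review); (Ken, 5, 5, Doc); (Raj, 5, 5, Doc); (NULL, NULL, 6, Ship); (NULL, NULL, 8, NULL); (NULL, NULL, NULL, NULL)

RIGHT JOIN keeps every row from `tasks`; unmatched rows get NULL for `teams`'s columns.
Matching on t1.team_id = t2.team_id. A NULL in a compared column never satisfies the condition.
Matched pairs: 4; unmatched t2 rows kept: 3.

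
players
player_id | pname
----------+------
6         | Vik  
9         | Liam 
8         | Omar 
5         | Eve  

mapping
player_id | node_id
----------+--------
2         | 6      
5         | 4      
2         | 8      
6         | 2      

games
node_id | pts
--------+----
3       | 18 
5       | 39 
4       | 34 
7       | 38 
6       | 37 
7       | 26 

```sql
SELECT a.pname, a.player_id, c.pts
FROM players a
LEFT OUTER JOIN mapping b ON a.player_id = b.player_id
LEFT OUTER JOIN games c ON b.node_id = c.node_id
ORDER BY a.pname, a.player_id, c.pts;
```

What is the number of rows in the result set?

4

Evaluate left to right. First `players a LEFT JOIN mapping b` on player_id: 4 row(s).
Then LEFT JOIN `games c` on node_id: each of those 4 rows is kept; rows whose b.node_id has no match in c get NULL for c's columns.
Result: 4 row(s).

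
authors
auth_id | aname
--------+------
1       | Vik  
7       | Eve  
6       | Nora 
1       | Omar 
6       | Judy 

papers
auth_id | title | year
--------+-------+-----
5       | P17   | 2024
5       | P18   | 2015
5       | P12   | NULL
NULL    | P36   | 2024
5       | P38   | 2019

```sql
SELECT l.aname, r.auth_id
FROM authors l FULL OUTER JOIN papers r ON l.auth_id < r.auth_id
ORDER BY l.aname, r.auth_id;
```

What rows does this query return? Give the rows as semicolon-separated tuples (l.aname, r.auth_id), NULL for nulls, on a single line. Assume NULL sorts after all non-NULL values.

FULL OUTER JOIN keeps every row from both sides; unmatched rows get NULL for the other side's columns.
Matching on l.auth_id < r.auth_id. A NULL in a compared column never satisfies the condition.
- l[0] auth_id=1 → 4 match(es) in r → 4 row(s).
- l[1] auth_id=7 → no match; kept with NULLs on the r side.
- l[2] auth_id=6 → no match; kept with NULLs on the r side.
- l[3] auth_id=1 → 4 match(es) in r → 4 row(s).
- l[4] auth_id=6 → no match; kept with NULLs on the r side.
- 1 row(s) from r found no l partner → padded with NULL.

(Eve, NULL); (Judy, NULL); (Nora, NULL); (Omar, 5); (Omar, 5); (Omar, 5); (Omar, 5); (Vik, 5); (Vik, 5); (Vik, 5); (Vik, 5); (NULL, NULL)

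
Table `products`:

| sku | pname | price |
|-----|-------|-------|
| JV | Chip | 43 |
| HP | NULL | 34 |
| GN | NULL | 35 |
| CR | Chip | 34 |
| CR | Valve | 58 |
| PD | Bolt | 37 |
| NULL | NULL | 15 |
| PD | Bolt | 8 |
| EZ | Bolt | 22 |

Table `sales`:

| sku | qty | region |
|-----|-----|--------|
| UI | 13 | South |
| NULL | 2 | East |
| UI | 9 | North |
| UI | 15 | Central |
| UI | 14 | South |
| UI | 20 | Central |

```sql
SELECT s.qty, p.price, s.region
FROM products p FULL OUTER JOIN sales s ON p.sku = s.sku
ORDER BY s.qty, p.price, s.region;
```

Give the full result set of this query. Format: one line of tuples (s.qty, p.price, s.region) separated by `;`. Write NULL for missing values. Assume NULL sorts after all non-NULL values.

(2, NULL, East); (9, NULL, North); (13, NULL, South); (14, NULL, South); (15, NULL, Central); (20, NULL, Central); (NULL, 8, NULL); (NULL, 15, NULL); (NULL, 22, NULL); (NULL, 34, NULL); (NULL, 34, NULL); (NULL, 35, NULL); (NULL, 37, NULL); (NULL, 43, NULL); (NULL, 58, NULL)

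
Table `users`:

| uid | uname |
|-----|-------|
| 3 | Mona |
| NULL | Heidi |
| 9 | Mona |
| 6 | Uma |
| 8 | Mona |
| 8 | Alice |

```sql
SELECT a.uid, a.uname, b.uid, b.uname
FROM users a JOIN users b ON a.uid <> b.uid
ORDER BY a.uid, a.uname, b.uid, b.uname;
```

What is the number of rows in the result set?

INNER JOIN keeps only pairs where the ON condition holds.
Matching on a.uid <> b.uid. A NULL in a compared column never satisfies the condition.
Matched pairs: 18.
Total: 18 rows.

18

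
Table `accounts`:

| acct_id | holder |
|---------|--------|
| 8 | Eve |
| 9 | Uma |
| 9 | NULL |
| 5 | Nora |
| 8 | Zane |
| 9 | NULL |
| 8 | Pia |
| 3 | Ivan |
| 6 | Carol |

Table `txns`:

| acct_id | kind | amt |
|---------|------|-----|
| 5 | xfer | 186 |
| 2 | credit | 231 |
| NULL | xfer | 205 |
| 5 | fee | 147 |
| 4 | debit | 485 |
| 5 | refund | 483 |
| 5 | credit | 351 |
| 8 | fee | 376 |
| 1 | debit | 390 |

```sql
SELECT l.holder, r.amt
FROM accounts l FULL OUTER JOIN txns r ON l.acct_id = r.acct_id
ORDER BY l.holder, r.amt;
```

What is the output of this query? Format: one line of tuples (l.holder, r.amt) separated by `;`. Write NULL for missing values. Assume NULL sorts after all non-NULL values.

FULL OUTER JOIN keeps every row from both sides; unmatched rows get NULL for the other side's columns.
Matching on l.acct_id = r.acct_id. A NULL in a compared column never satisfies the condition.
Matched pairs: 7; unmatched l rows kept: 5; unmatched r rows kept: 4.

(Carol, NULL); (Eve, 376); (Ivan, NULL); (Nora, 147); (Nora, 186); (Nora, 351); (Nora, 483); (Pia, 376); (Uma, NULL); (Zane, 376); (NULL, 205); (NULL, 231); (NULL, 390); (NULL, 485); (NULL, NULL); (NULL, NULL)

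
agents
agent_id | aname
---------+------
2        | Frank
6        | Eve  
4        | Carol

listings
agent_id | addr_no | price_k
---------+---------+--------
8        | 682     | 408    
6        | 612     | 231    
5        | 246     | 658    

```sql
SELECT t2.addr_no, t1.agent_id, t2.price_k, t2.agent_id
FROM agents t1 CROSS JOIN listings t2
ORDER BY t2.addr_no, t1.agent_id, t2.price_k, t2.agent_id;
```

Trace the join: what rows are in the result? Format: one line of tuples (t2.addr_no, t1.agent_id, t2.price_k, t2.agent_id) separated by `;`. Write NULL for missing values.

CROSS JOIN pairs every row of `agents` with every row of `listings`: 3 × 3 = 9 rows.
After projecting and ordering:
t2.addr_no | t1.agent_id | t2.price_k | t2.agent_id
246 | 2 | 658 | 5
246 | 4 | 658 | 5
246 | 6 | 658 | 5
612 | 2 | 231 | 6
612 | 4 | 231 | 6
612 | 6 | 231 | 6
682 | 2 | 408 | 8
682 | 4 | 408 | 8
682 | 6 | 408 | 8

(246, 2, 658, 5); (246, 4, 658, 5); (246, 6, 658, 5); (612, 2, 231, 6); (612, 4, 231, 6); (612, 6, 231, 6); (682, 2, 408, 8); (682, 4, 408, 8); (682, 6, 408, 8)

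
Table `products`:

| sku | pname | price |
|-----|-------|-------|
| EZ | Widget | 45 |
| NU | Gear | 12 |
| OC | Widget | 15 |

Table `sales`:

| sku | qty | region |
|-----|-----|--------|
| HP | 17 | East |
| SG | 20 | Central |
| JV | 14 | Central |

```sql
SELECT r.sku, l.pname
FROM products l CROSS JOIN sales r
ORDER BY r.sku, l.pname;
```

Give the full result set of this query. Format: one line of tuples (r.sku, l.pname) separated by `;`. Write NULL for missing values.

CROSS JOIN pairs every row of `products` with every row of `sales`: 3 × 3 = 9 rows.

(HP, Gear); (HP, Widget); (HP, Widget); (JV, Gear); (JV, Widget); (JV, Widget); (SG, Gear); (SG, Widget); (SG, Widget)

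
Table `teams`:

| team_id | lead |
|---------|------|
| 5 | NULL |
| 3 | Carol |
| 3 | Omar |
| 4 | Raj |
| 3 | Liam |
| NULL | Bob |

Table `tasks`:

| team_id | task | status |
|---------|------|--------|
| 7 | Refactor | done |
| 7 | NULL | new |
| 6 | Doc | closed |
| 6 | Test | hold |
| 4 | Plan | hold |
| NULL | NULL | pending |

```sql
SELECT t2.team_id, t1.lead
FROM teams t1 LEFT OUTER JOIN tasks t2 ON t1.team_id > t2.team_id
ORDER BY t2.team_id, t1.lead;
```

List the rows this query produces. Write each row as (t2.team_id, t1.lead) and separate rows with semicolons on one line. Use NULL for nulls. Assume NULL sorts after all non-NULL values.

(4, NULL); (NULL, Bob); (NULL, Carol); (NULL, Liam); (NULL, Omar); (NULL, Raj)

LEFT JOIN keeps every row from `teams`; unmatched rows get NULL for `tasks`'s columns.
Matching on t1.team_id > t2.team_id. A NULL in a compared column never satisfies the condition.
Matched pairs: 1; unmatched t1 rows kept: 5.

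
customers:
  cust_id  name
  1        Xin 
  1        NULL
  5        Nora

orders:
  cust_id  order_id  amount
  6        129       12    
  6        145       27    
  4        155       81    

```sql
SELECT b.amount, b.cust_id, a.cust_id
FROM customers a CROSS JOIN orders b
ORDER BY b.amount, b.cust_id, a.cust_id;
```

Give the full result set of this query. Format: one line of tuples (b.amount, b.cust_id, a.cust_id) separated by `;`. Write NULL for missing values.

(12, 6, 1); (12, 6, 1); (12, 6, 5); (27, 6, 1); (27, 6, 1); (27, 6, 5); (81, 4, 1); (81, 4, 1); (81, 4, 5)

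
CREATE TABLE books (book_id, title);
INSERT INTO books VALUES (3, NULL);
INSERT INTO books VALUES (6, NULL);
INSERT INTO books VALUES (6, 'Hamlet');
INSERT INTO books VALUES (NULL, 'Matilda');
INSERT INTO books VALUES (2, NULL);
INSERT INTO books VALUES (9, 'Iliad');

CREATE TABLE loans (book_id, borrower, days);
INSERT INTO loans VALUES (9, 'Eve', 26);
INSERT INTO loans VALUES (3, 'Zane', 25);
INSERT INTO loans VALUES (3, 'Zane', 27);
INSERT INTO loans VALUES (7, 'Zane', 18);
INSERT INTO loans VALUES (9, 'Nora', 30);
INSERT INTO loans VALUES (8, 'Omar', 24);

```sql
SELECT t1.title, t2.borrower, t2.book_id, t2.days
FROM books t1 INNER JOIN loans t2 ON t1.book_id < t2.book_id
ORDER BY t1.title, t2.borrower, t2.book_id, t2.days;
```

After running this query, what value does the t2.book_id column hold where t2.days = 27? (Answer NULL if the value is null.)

INNER JOIN keeps only pairs where the ON condition holds.
Matching on t1.book_id < t2.book_id. A NULL in a compared column never satisfies the condition.
- t1 row (book_id=3): matches 4 t2 row(s) → 4 output row(s).
- t1 row (book_id=6): matches 4 t2 row(s) → 4 output row(s).
- t1 row (book_id=6): matches 4 t2 row(s) → 4 output row(s).
- t1 row (book_id=NULL): no match → dropped.
- t1 row (book_id=2): matches 6 t2 row(s) → 6 output row(s).
- t1 row (book_id=9): no match → dropped.

3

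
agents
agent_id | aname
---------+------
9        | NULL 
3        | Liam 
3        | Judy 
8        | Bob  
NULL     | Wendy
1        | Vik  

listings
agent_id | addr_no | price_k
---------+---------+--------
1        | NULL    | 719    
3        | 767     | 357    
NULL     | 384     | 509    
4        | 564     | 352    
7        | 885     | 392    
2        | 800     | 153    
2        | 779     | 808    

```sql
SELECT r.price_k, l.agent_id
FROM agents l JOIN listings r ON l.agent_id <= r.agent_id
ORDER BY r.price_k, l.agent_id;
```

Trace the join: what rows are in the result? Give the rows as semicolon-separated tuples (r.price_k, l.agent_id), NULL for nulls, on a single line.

INNER JOIN keeps only pairs where the ON condition holds.
Matching on l.agent_id <= r.agent_id. A NULL in a compared column never satisfies the condition.
- l[0] agent_id=9 → no match; dropped.
- l[1] agent_id=3 → 3 match(es) in r → 3 row(s).
- l[2] agent_id=3 → 3 match(es) in r → 3 row(s).
- l[3] agent_id=8 → no match; dropped.
- l[4] agent_id=NULL → no match; dropped.
- l[5] agent_id=1 → 6 match(es) in r → 6 row(s).

(153, 1); (352, 1); (352, 3); (352, 3); (357, 1); (357, 3); (357, 3); (392, 1); (392, 3); (392, 3); (719, 1); (808, 1)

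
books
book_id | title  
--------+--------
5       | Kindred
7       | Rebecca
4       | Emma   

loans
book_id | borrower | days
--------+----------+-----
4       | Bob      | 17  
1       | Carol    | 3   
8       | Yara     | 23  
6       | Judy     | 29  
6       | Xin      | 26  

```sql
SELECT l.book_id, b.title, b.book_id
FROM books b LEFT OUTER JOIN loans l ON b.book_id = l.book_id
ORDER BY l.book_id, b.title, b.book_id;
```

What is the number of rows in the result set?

LEFT JOIN keeps every row from `books`; unmatched rows get NULL for `loans`'s columns.
Matching on b.book_id = l.book_id.
- book_id=5: no l row matches, row kept with l columns NULL.
- book_id=7: no l row matches, row kept with l columns NULL.
- book_id=4: 1 matching l row(s), so 1 row(s) emitted.
Total: 1 matched + 2 padded = 3 rows.

3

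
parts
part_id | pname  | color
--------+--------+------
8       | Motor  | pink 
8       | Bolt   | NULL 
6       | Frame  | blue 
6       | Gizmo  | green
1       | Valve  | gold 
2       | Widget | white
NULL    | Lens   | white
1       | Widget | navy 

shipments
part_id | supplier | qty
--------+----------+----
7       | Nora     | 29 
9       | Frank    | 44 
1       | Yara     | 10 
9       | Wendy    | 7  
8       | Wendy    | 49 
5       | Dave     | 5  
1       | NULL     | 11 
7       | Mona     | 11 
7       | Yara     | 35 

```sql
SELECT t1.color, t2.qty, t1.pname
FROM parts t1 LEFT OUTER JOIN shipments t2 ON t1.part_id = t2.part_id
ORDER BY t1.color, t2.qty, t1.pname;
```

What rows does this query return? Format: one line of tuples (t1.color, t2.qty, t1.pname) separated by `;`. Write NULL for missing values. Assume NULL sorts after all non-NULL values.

(blue, NULL, Frame); (gold, 10, Valve); (gold, 11, Valve); (green, NULL, Gizmo); (navy, 10, Widget); (navy, 11, Widget); (pink, 49, Motor); (white, NULL, Lens); (white, NULL, Widget); (NULL, 49, Bolt)

LEFT JOIN keeps every row from `parts`; unmatched rows get NULL for `shipments`'s columns.
Matching on t1.part_id = t2.part_id. A NULL in a compared column never satisfies the condition.
- part_id=8: 1 matching t2 row(s), so 1 row(s) emitted.
- part_id=8: 1 matching t2 row(s), so 1 row(s) emitted.
- part_id=6: no t2 row matches, row kept with t2 columns NULL.
- part_id=6: no t2 row matches, row kept with t2 columns NULL.
- part_id=1: 2 matching t2 row(s), so 2 row(s) emitted.
- part_id=2: no t2 row matches, row kept with t2 columns NULL.
- part_id=NULL: no t2 row matches, row kept with t2 columns NULL.
- part_id=1: 2 matching t2 row(s), so 2 row(s) emitted.
After projecting and ordering:
t1.color | t2.qty | t1.pname
blue | NULL | Frame
gold | 10 | Valve
gold | 11 | Valve
green | NULL | Gizmo
navy | 10 | Widget
navy | 11 | Widget
pink | 49 | Motor
white | NULL | Lens
white | NULL | Widget
NULL | 49 | Bolt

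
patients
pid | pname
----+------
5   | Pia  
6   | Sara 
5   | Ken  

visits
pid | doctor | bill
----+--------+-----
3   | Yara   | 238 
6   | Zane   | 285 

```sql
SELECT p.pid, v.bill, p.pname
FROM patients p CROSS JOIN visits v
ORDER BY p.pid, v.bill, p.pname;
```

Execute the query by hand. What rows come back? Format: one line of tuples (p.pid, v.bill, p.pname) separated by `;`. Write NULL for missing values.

CROSS JOIN pairs every row of `patients` with every row of `visits`: 3 × 2 = 6 rows.
After projecting and ordering:
p.pid | v.bill | p.pname
5 | 238 | Ken
5 | 238 | Pia
5 | 285 | Ken
5 | 285 | Pia
6 | 238 | Sara
6 | 285 | Sara

(5, 238, Ken); (5, 238, Pia); (5, 285, Ken); (5, 285, Pia); (6, 238, Sara); (6, 285, Sara)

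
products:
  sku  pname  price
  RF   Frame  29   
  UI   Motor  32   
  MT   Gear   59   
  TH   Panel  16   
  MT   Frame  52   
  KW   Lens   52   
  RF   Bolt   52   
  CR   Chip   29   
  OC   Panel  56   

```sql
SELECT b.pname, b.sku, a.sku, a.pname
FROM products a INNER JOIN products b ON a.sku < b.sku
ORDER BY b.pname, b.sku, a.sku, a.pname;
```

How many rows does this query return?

34

INNER JOIN keeps only pairs where the ON condition holds.
Matching on a.sku < b.sku.
- a[0] sku=RF → 2 match(es) in b → 2 row(s).
- a[1] sku=UI → no match; dropped.
- a[2] sku=MT → 5 match(es) in b → 5 row(s).
- a[3] sku=TH → 1 match(es) in b → 1 row(s).
- a[4] sku=MT → 5 match(es) in b → 5 row(s).
- a[5] sku=KW → 7 match(es) in b → 7 row(s).
- a[6] sku=RF → 2 match(es) in b → 2 row(s).
- a[7] sku=CR → 8 match(es) in b → 8 row(s).
- a[8] sku=OC → 4 match(es) in b → 4 row(s).
Total: 34 rows.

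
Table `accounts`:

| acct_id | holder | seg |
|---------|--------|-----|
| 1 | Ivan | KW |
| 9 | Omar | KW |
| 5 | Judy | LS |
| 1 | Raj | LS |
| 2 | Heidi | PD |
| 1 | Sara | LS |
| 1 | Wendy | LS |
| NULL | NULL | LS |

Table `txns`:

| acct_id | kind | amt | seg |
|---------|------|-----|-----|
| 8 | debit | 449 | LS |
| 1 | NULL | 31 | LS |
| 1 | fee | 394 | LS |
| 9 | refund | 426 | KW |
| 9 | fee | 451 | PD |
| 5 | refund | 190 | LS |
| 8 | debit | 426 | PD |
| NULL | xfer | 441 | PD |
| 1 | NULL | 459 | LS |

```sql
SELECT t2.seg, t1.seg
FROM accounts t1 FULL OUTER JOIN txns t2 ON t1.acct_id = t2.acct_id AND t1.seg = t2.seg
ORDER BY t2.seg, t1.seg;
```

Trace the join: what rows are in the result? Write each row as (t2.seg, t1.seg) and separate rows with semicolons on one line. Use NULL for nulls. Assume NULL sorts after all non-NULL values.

FULL OUTER JOIN keeps every row from both sides; unmatched rows get NULL for the other side's columns.
Matching on t1.acct_id = t2.acct_id AND t1.seg = t2.seg. A NULL in a compared column never satisfies the condition.
Matched pairs: 11; unmatched t1 rows kept: 3; unmatched t2 rows kept: 4.

(KW, KW); (LS, LS); (LS, LS); (LS, LS); (LS, LS); (LS, LS); (LS, LS); (LS, LS); (LS, LS); (LS, LS); (LS, LS); (LS, NULL); (PD, NULL); (PD, NULL); (PD, NULL); (NULL, KW); (NULL, LS); (NULL, PD)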